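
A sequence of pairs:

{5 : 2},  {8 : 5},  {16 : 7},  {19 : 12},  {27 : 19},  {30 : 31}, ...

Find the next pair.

{38 : 50}

For the first component, alternating steps +3, +8, +3, +8, …: 5, 8, 16, 19, 27, 30 → 38.
Second component: 2, 5, 7, 12, 19, 31 → 50 (each term is the sum of the two before it).
Combining the parts gives {38 : 50}.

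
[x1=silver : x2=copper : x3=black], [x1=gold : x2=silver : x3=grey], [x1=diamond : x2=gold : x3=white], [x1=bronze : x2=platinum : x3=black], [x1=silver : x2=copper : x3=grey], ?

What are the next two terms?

X1: repeats silver → gold → diamond → bronze; silver, gold, diamond, bronze, silver → gold → diamond.
X2: repeats copper → silver → gold → platinum, so copper, silver, gold, platinum, copper → silver → gold.
X3 — repeats black → grey → white: black, grey, white, black, grey → white → black.
Putting the parts together: [x1=gold : x2=silver : x3=white] and then [x1=diamond : x2=gold : x3=black].

[x1=gold : x2=silver : x3=white], [x1=diamond : x2=gold : x3=black]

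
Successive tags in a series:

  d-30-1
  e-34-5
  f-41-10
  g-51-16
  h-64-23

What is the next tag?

i-80-31

Letter goes d, e, f, g, h → i (letters move forward 1 place in the alphabet).
Second component goes 30, 34, 41, 51, 64 → 80 (differences are 4, 7, 10, … (increasing by 3 each time)).
Third component: differences are 4, 5, 6, … (increasing by 1 each time), so 1, 5, 10, 16, 23 → 31.
Combining the parts gives i-80-31.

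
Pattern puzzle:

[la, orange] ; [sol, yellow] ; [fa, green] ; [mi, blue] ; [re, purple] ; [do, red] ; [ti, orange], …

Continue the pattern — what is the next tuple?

Note — runs backward through the solfège scale do→ti: la, sol, fa, mi, re, do, ti → la.
Colour — repeats orange → yellow → green → blue → purple → red: orange, yellow, green, blue, purple, red, orange → yellow.
Combining the parts gives [la, yellow].

[la, yellow]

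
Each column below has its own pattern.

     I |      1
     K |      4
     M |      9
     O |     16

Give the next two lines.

Q  25; S  36

Letter: letters move forward 2 places in the alphabet, so I, K, M, O → Q → S.
For the second component, perfect squares: 1², 2², 3², …: 1, 4, 9, 16 → 25 → 36.
So the next two lines are Q  25 and S  36.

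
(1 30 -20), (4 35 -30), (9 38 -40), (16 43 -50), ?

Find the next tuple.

First coordinate goes 1, 4, 9, 16 → 25 (perfect squares: 1², 2², 3², …).
Second coordinate: alternating steps +5, +3, +5, +3, …; 30, 35, 38, 43 → 46.
Third coordinate goes -20, -30, -40, -50 → -60 (−10 each step).
So the next tuple is (25 46 -60).

(25 46 -60)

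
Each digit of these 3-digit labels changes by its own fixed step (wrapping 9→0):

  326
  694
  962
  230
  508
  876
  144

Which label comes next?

412

First digit goes 3, 6, 9, 2, 5, 8, 1 → 4 (+3 each step, mod 10).
Second digit: 2, 9, 6, 3, 0, 7, 4 → 1 (−3 each step, mod 10).
Third digit: −2 each step, mod 10, so 6, 4, 2, 0, 8, 6, 4 → 2.
So the next label is 412.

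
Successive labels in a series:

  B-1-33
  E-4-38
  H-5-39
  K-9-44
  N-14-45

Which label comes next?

Q-23-50

Letter: letters move forward 3 places in the alphabet; B, E, H, K, N → Q.
Second component: each term is the sum of the two before it, so 1, 4, 5, 9, 14 → 23.
For the third component, alternating steps +5, +1, +5, +1, …: 33, 38, 39, 44, 45 → 50.
Putting it together: Q-23-50.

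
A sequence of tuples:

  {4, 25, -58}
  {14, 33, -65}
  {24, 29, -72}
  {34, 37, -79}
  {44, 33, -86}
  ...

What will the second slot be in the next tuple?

First slot — +10 each step: 4, 14, 24, 34, 44 → 54.
Second slot — alternating steps +8, −4, +8, −4, …: 25, 33, 29, 37, 33 → 41.
Third slot: −7 each step; -58, -65, -72, -79, -86 → -93.

41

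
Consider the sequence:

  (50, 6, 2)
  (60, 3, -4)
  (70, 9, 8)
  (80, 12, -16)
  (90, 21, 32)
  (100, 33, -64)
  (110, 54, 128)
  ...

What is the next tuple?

(120, 87, -256)

For the first entry, +10 each step: 50, 60, 70, 80, 90, 100, 110 → 120.
Second entry: 6, 3, 9, 12, 21, 33, 54 → 87 (each term is the sum of the two before it).
Third entry: ×(-2) each step; 2, -4, 8, -16, 32, -64, 128 → -256.
Combining the parts gives (120, 87, -256).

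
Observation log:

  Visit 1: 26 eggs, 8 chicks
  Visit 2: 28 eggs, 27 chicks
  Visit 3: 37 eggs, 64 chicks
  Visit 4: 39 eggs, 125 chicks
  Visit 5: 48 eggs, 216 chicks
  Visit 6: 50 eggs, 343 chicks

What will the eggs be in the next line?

59

Eggs — alternating steps +2, +9, +2, +9, …: 26, 28, 37, 39, 48, 50 → 59.
Chicks: perfect cubes: 2³, 3³, 4³, …, so 8, 27, 64, 125, 216, 343 → 512.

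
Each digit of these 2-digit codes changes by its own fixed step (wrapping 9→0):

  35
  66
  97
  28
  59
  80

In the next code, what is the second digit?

1

For the second digit, +1 each step, mod 10: 5, 6, 7, 8, 9, 0 → 1.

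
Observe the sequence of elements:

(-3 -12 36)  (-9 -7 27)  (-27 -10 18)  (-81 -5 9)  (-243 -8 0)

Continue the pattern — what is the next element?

First value: ×3 each step, so -3, -9, -27, -81, -243 → -729.
Second value goes -12, -7, -10, -5, -8 → -3 (alternating steps +5, −3, +5, −3, …).
Third value: −9 each step, so 36, 27, 18, 9, 0 → -9.
Combining the parts gives (-729 -3 -9).

(-729 -3 -9)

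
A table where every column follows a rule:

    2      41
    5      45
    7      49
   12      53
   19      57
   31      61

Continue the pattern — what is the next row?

50  65

First component — each term is the sum of the two before it: 2, 5, 7, 12, 19, 31 → 50.
Second component goes 41, 45, 49, 53, 57, 61 → 65 (+4 each step).
Combining the parts gives 50  65.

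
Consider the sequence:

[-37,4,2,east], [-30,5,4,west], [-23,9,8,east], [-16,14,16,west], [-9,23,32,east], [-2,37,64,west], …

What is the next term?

First component: -37, -30, -23, -16, -9, -2 → 5 (+7 each step).
Second component: each term is the sum of the two before it; 4, 5, 9, 14, 23, 37 → 60.
For the third component, ×2 each step: 2, 4, 8, 16, 32, 64 → 128.
Direction — alternates east ↔ west: east, west, east, west, east, west → east.
So the next term is [5,60,128,east].

[5,60,128,east]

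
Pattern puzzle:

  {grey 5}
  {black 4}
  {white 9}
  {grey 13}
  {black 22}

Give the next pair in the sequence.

{white 35}

Shade: repeats grey → black → white; grey, black, white, grey, black → white.
For the second value, each term is the sum of the two before it: 5, 4, 9, 13, 22 → 35.
Putting it together: {white 35}.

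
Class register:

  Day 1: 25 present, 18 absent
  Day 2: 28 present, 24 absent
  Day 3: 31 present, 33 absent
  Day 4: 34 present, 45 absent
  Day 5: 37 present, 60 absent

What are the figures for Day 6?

For the present, +3 each step: 25, 28, 31, 34, 37 → 40.
Absent: differences are 6, 9, 12, … (increasing by 3 each time); 18, 24, 33, 45, 60 → 78.
Combining the parts gives 40 present, 78 absent.

40 present, 78 absent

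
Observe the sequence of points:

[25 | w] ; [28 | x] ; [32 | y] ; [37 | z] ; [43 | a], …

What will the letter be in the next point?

Letter: w, x, y, z, a → b (letters move forward 1 place in the alphabet, wrapping Z→A).

b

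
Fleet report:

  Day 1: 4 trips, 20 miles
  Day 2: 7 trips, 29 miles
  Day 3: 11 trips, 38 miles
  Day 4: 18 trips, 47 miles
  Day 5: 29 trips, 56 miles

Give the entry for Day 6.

47 trips, 65 miles

Trips — each term is the sum of the two before it: 4, 7, 11, 18, 29 → 47.
Miles: +9 each step, so 20, 29, 38, 47, 56 → 65.
So the next row is 47 trips, 65 miles.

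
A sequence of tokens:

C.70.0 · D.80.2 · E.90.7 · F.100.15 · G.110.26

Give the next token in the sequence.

Letter goes C, D, E, F, G → H (letters move forward 1 place in the alphabet).
Second component — +10 each step: 70, 80, 90, 100, 110 → 120.
Third component: differences are 2, 5, 8, … (increasing by 3 each time); 0, 2, 7, 15, 26 → 40.
Putting it together: H.120.40.

H.120.40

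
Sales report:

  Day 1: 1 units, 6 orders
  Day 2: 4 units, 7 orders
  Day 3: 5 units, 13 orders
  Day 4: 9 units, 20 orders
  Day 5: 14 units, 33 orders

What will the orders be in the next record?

Orders goes 6, 7, 13, 20, 33 → 53 (each term is the sum of the two before it).

53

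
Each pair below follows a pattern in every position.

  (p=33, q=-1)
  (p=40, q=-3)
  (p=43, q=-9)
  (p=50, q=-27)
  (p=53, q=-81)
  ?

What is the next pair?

(p=60, q=-243)

P: alternating steps +7, +3, +7, +3, …, so 33, 40, 43, 50, 53 → 60.
For the q, ×3 each step: -1, -3, -9, -27, -81 → -243.
So the next pair is (p=60, q=-243).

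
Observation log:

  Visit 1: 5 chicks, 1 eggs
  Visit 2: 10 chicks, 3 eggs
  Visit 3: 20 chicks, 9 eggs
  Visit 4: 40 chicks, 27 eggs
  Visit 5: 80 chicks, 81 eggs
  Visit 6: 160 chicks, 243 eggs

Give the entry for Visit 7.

Chicks: 5, 10, 20, 40, 80, 160 → 320 (×2 each step).
For the eggs, ×3 each step: 1, 3, 9, 27, 81, 243 → 729.
Combining the parts gives 320 chicks, 729 eggs.

320 chicks, 729 eggs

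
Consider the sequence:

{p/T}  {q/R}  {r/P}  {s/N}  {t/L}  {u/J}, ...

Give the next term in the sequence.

First letter — letters move forward 1 place in the alphabet: p, q, r, s, t, u → v.
Second letter: letters move back 2 places in the alphabet, so T, R, P, N, L, J → H.
So the next term is {v/H}.

{v/H}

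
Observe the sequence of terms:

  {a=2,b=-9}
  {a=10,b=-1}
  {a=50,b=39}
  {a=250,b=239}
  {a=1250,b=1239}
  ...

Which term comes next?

A: ×5 each step, so 2, 10, 50, 250, 1250 → 6250.
For the b, always 11 less than the a: -9, -1, 39, 239, 1239 → 6239.
So the next term is {a=6250,b=6239}.

{a=6250,b=6239}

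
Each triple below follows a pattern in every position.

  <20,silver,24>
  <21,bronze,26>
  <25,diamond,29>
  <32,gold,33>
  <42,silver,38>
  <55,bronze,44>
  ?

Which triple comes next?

<71,diamond,51>

First component: differences are 1, 4, 7, … (increasing by 3 each time); 20, 21, 25, 32, 42, 55 → 71.
Rank goes silver, bronze, diamond, gold, silver, bronze → diamond (repeats silver → bronze → diamond → gold).
Third component — differences are 2, 3, 4, … (increasing by 1 each time): 24, 26, 29, 33, 38, 44 → 51.
Combining the parts gives <71,diamond,51>.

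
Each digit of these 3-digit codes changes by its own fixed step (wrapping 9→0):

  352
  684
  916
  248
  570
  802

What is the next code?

134

First digit: +3 each step, mod 10, so 3, 6, 9, 2, 5, 8 → 1.
Second digit — +3 each step, mod 10: 5, 8, 1, 4, 7, 0 → 3.
For the third digit, +2 each step, mod 10: 2, 4, 6, 8, 0, 2 → 4.
So the next code is 134.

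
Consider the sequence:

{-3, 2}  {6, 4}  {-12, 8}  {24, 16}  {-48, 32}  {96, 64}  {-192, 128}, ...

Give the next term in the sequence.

{384, 256}

First coordinate: ×(-2) each step, so -3, 6, -12, 24, -48, 96, -192 → 384.
Second coordinate: ×2 each step; 2, 4, 8, 16, 32, 64, 128 → 256.
Combining the parts gives {384, 256}.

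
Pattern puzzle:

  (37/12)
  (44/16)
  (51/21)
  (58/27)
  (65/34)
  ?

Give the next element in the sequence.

For the first component, +7 each step: 37, 44, 51, 58, 65 → 72.
Second component: 12, 16, 21, 27, 34 → 42 (differences are 4, 5, 6, … (increasing by 1 each time)).
Putting it together: (72/42).

(72/42)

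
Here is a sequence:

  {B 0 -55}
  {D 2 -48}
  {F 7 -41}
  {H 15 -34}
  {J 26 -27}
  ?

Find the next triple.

Letter: letters move forward 2 places in the alphabet, so B, D, F, H, J → L.
Second part: 0, 2, 7, 15, 26 → 40 (differences are 2, 5, 8, … (increasing by 3 each time)).
Third part: -55, -48, -41, -34, -27 → -20 (+7 each step).
So the next triple is {L 40 -20}.

{L 40 -20}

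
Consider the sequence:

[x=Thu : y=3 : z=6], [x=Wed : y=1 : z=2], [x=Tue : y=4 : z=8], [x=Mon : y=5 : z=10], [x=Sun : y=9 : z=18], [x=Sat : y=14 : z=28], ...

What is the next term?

X goes Thu, Wed, Tue, Mon, Sun, Sat → Fri (runs backward through the weekdays Mon→Sun).
Y goes 3, 1, 4, 5, 9, 14 → 23 (each term is the sum of the two before it).
Z: always 2 × the y, so 6, 2, 8, 10, 18, 28 → 46.
So the next term is [x=Fri : y=23 : z=46].

[x=Fri : y=23 : z=46]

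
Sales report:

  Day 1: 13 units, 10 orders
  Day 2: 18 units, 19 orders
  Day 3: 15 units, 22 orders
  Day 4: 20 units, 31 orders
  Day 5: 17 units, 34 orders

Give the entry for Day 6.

Units goes 13, 18, 15, 20, 17 → 22 (alternating steps +5, −3, +5, −3, …).
Orders goes 10, 19, 22, 31, 34 → 43 (alternating steps +9, +3, +9, +3, …).
So the next row is 22 units, 43 orders.

22 units, 43 orders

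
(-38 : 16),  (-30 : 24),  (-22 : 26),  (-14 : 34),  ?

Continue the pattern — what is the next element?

First value — +8 each step: -38, -30, -22, -14 → -6.
Second value goes 16, 24, 26, 34 → 36 (alternating steps +8, +2, +8, +2, …).
So the next element is (-6 : 36).

(-6 : 36)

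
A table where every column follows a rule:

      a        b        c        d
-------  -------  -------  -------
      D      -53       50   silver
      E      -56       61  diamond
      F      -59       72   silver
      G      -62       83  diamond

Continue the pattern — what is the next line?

H  -65  94  silver

Column a: D, E, F, G → H (letters move forward 1 place in the alphabet).
For the column b, −3 each step: -53, -56, -59, -62 → -65.
Column c goes 50, 61, 72, 83 → 94 (+11 each step).
Column d goes silver, diamond, silver, diamond → silver (alternates silver ↔ diamond).
Putting it together: H  -65  94  silver.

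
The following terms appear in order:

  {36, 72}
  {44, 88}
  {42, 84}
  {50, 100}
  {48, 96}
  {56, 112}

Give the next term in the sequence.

For the first part, alternating steps +8, −2, +8, −2, …: 36, 44, 42, 50, 48, 56 → 54.
Second part: 72, 88, 84, 100, 96, 112 → 108 (always 2 × the first part).
So the next term is {54, 108}.

{54, 108}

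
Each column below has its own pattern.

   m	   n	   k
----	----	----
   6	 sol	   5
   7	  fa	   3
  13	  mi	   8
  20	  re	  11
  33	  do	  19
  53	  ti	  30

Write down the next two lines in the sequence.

86  la  49; 139  sol  79

Column m: each term is the sum of the two before it; 6, 7, 13, 20, 33, 53 → 86 → 139.
Column n: sol, fa, mi, re, do, ti → la → sol (runs backward through the solfège scale do→ti).
Column k: each term is the sum of the two before it, so 5, 3, 8, 11, 19, 30 → 49 → 79.
So the next two lines are 86  la  49 and 139  sol  79.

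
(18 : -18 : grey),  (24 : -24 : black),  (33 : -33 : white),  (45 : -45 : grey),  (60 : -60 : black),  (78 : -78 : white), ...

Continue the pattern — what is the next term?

First entry — differences are 6, 9, 12, … (increasing by 3 each time): 18, 24, 33, 45, 60, 78 → 99.
Second entry: always the negative of the first entry; -18, -24, -33, -45, -60, -78 → -99.
For the shade, repeats grey → black → white: grey, black, white, grey, black, white → grey.
Putting it together: (99 : -99 : grey).

(99 : -99 : grey)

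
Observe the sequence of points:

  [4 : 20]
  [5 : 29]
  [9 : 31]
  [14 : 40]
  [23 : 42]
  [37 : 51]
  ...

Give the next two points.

First part goes 4, 5, 9, 14, 23, 37 → 60 → 97 (each term is the sum of the two before it).
For the second part, alternating steps +9, +2, +9, +2, …: 20, 29, 31, 40, 42, 51 → 53 → 62.
Putting the parts together: [60 : 53] and then [97 : 62].

[60 : 53], [97 : 62]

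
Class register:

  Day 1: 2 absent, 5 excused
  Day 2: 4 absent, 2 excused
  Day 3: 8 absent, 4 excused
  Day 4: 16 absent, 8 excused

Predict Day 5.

32 absent, 16 excused

For the absent, ×2 each step: 2, 4, 8, 16 → 32.
Excused: 5, 2, 4, 8 → 16 (always the previous value of the absent).
Putting it together: 32 absent, 16 excused.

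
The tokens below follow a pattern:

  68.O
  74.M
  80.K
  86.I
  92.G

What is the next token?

First component goes 68, 74, 80, 86, 92 → 98 (+6 each step).
Letter: letters move back 2 places in the alphabet; O, M, K, I, G → E.
So the next token is 98.E.

98.E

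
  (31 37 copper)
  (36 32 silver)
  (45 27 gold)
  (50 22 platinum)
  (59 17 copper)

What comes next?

First entry — alternating steps +5, +9, +5, +9, …: 31, 36, 45, 50, 59 → 64.
Second entry — −5 each step: 37, 32, 27, 22, 17 → 12.
For the metal, repeats copper → silver → gold → platinum: copper, silver, gold, platinum, copper → silver.
So the next triple is (64 12 silver).

(64 12 silver)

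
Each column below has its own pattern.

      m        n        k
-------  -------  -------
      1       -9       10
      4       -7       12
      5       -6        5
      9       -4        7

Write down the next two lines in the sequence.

14  -3  0; 23  -1  2

Column m: 1, 4, 5, 9 → 14 → 23 (each term is the sum of the two before it).
Column n — alternating steps +2, +1, +2, +1, …: -9, -7, -6, -4 → -3 → -1.
Column k — alternating steps +2, −7, +2, −7, …: 10, 12, 5, 7 → 0 → 2.
Putting the parts together: 14  -3  0 and then 23  -1  2.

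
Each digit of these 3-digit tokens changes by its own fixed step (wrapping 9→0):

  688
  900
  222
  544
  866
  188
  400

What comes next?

For the first digit, +3 each step, mod 10: 6, 9, 2, 5, 8, 1, 4 → 7.
Second digit: 8, 0, 2, 4, 6, 8, 0 → 2 (+2 each step, mod 10).
Third digit: 8, 0, 2, 4, 6, 8, 0 → 2 (+2 each step, mod 10).
Combining the parts gives 722.

722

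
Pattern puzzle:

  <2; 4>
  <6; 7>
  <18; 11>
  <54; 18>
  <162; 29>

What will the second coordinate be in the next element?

For the second coordinate, each term is the sum of the two before it: 4, 7, 11, 18, 29 → 47.

47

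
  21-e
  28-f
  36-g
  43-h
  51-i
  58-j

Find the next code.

For the first component, alternating steps +7, +8, +7, +8, …: 21, 28, 36, 43, 51, 58 → 66.
Letter goes e, f, g, h, i, j → k (letters move forward 1 place in the alphabet).
Combining the parts gives 66-k.

66-k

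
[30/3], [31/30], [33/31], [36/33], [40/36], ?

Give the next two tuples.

First slot: differences are 1, 2, 3, … (increasing by 1 each time); 30, 31, 33, 36, 40 → 45 → 51.
Second slot: 3, 30, 31, 33, 36 → 40 → 45 (always the previous value of the first slot).
So the next two tuples are [45/40] and [51/45].

[45/40], [51/45]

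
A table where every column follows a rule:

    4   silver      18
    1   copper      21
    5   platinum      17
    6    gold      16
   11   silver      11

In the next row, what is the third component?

5

First component — each term is the sum of the two before it: 4, 1, 5, 6, 11 → 17.
Third component: 18, 21, 17, 16, 11 → 5 (together with the first component always sums to 22).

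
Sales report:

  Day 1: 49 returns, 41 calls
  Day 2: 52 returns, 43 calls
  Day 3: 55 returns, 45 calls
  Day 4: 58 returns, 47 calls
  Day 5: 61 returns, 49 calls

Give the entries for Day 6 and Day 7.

64 returns, 51 calls; 67 returns, 53 calls

Returns: +3 each step, so 49, 52, 55, 58, 61 → 64 → 67.
Calls — +2 each step: 41, 43, 45, 47, 49 → 51 → 53.
Putting the parts together: 64 returns, 51 calls and then 67 returns, 53 calls.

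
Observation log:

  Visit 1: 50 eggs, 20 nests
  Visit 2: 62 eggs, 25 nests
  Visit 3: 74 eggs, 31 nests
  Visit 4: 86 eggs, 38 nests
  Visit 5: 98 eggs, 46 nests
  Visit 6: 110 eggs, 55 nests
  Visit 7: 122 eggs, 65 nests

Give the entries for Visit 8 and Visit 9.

Eggs: +12 each step; 50, 62, 74, 86, 98, 110, 122 → 134 → 146.
For the nests, differences are 5, 6, 7, … (increasing by 1 each time): 20, 25, 31, 38, 46, 55, 65 → 76 → 88.
Putting the parts together: 134 eggs, 76 nests and then 146 eggs, 88 nests.

134 eggs, 76 nests; 146 eggs, 88 nests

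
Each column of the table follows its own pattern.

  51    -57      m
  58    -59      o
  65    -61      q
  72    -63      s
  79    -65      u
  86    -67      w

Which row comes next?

First component: +7 each step, so 51, 58, 65, 72, 79, 86 → 93.
Second component: -57, -59, -61, -63, -65, -67 → -69 (−2 each step).
Letter goes m, o, q, s, u, w → y (letters move forward 2 places in the alphabet).
Putting it together: 93  -69  y.

93  -69  y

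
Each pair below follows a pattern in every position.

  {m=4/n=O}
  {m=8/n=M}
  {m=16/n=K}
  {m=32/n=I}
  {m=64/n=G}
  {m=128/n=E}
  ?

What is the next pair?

{m=256/n=C}

For the m, ×2 each step: 4, 8, 16, 32, 64, 128 → 256.
For the n, letters move back 2 places in the alphabet: O, M, K, I, G, E → C.
So the next pair is {m=256/n=C}.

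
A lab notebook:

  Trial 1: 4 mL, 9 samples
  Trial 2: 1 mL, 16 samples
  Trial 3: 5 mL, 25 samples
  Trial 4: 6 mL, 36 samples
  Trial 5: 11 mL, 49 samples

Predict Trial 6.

17 mL, 64 samples

ML: each term is the sum of the two before it; 4, 1, 5, 6, 11 → 17.
Samples: perfect squares: 3², 4², 5², …; 9, 16, 25, 36, 49 → 64.
Combining the parts gives 17 mL, 64 samples.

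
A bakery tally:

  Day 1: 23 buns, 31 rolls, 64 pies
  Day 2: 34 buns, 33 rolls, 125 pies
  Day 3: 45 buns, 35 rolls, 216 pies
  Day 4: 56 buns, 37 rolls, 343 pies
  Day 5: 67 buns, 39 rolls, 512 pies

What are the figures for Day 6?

For the buns, +11 each step: 23, 34, 45, 56, 67 → 78.
Rolls: 31, 33, 35, 37, 39 → 41 (+2 each step).
Pies: 64, 125, 216, 343, 512 → 729 (perfect cubes: 4³, 5³, 6³, …).
Combining the parts gives 78 buns, 41 rolls, 729 pies.

78 buns, 41 rolls, 729 pies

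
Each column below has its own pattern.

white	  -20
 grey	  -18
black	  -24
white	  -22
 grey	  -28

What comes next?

Shade: repeats white → grey → black; white, grey, black, white, grey → black.
Second component — alternating steps +2, −6, +2, −6, …: -20, -18, -24, -22, -28 → -26.
So the next row is black  -26.

black  -26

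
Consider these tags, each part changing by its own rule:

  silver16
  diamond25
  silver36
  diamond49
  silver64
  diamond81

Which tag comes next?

silver100

For the rank, alternates silver ↔ diamond: silver, diamond, silver, diamond, silver, diamond → silver.
Second component: perfect squares: 4², 5², 6², …; 16, 25, 36, 49, 64, 81 → 100.
Putting it together: silver100.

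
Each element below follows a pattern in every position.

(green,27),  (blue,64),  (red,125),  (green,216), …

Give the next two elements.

(blue,343), (red,512)

Colour: repeats green → blue → red; green, blue, red, green → blue → red.
Second part — perfect cubes: 3³, 4³, 5³, …: 27, 64, 125, 216 → 343 → 512.
So the next two elements are (blue,343) and (red,512).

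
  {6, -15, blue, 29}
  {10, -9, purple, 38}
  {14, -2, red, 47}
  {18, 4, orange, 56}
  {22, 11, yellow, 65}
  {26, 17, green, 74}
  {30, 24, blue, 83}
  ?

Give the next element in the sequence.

{34, 30, purple, 92}

First part goes 6, 10, 14, 18, 22, 26, 30 → 34 (+4 each step).
For the second part, alternating steps +6, +7, +6, +7, …: -15, -9, -2, 4, 11, 17, 24 → 30.
Colour — repeats blue → purple → red → orange → yellow → green: blue, purple, red, orange, yellow, green, blue → purple.
Fourth part: 29, 38, 47, 56, 65, 74, 83 → 92 (+9 each step).
Putting it together: {34, 30, purple, 92}.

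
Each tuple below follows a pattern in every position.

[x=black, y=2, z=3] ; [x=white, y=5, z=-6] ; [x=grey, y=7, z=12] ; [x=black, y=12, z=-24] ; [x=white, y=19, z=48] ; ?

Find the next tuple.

[x=grey, y=31, z=-96]

X: repeats black → white → grey, so black, white, grey, black, white → grey.
For the y, each term is the sum of the two before it: 2, 5, 7, 12, 19 → 31.
Z — ×(-2) each step: 3, -6, 12, -24, 48 → -96.
So the next tuple is [x=grey, y=31, z=-96].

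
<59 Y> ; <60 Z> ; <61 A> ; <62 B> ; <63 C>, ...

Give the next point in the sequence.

<64 D>

First value — +1 each step: 59, 60, 61, 62, 63 → 64.
Letter — letters move forward 1 place in the alphabet, wrapping Z→A: Y, Z, A, B, C → D.
Combining the parts gives <64 D>.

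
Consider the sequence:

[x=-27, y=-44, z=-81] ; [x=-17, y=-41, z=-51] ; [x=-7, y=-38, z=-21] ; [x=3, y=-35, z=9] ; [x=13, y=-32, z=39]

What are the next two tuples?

[x=23, y=-29, z=69], [x=33, y=-26, z=99]

X: -27, -17, -7, 3, 13 → 23 → 33 (+10 each step).
Y — +3 each step: -44, -41, -38, -35, -32 → -29 → -26.
Z: always 3 × the x; -81, -51, -21, 9, 39 → 69 → 99.
So the next two tuples are [x=23, y=-29, z=69] and [x=33, y=-26, z=99].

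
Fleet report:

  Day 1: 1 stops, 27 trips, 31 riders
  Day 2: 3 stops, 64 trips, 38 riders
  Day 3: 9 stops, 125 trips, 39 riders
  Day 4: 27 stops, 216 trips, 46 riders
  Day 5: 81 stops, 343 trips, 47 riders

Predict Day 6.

243 stops, 512 trips, 54 riders

Stops goes 1, 3, 9, 27, 81 → 243 (×3 each step).
Trips: 27, 64, 125, 216, 343 → 512 (perfect cubes: 3³, 4³, 5³, …).
For the riders, alternating steps +7, +1, +7, +1, …: 31, 38, 39, 46, 47 → 54.
Combining the parts gives 243 stops, 512 trips, 54 riders.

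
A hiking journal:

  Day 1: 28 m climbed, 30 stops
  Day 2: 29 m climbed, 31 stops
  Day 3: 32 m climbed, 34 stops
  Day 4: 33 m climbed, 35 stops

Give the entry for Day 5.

M climbed: 28, 29, 32, 33 → 36 (alternating steps +1, +3, +1, +3, …).
Stops goes 30, 31, 34, 35 → 38 (always 2 more than the m climbed).
Putting it together: 36 m climbed, 38 stops.

36 m climbed, 38 stops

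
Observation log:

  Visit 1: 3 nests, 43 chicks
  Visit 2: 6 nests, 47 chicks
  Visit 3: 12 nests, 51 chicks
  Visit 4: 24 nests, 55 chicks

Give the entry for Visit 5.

Nests goes 3, 6, 12, 24 → 48 (×2 each step).
Chicks goes 43, 47, 51, 55 → 59 (+4 each step).
Combining the parts gives 48 nests, 59 chicks.

48 nests, 59 chicks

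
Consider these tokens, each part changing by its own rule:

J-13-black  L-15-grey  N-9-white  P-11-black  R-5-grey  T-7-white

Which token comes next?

Letter: letters move forward 2 places in the alphabet, so J, L, N, P, R, T → V.
Second component: alternating steps +2, −6, +2, −6, …, so 13, 15, 9, 11, 5, 7 → 1.
Shade — repeats black → grey → white: black, grey, white, black, grey, white → black.
So the next token is V-1-black.

V-1-black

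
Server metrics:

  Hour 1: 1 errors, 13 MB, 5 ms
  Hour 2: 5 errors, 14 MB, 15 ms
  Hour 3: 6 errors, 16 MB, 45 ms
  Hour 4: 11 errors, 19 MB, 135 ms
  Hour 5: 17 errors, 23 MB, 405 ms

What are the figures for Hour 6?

Errors: 1, 5, 6, 11, 17 → 28 (each term is the sum of the two before it).
MB: 13, 14, 16, 19, 23 → 28 (differences are 1, 2, 3, … (increasing by 1 each time)).
Ms: ×3 each step, so 5, 15, 45, 135, 405 → 1215.
Combining the parts gives 28 errors, 28 MB, 1215 ms.

28 errors, 28 MB, 1215 ms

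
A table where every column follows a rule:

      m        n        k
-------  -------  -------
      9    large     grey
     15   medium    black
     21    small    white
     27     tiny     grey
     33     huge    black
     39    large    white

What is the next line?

45  medium  grey

Column m goes 9, 15, 21, 27, 33, 39 → 45 (+6 each step).
Column n: large, medium, small, tiny, huge, large → medium (repeats large → medium → small → tiny → huge).
Column k goes grey, black, white, grey, black, white → grey (repeats grey → black → white).
Combining the parts gives 45  medium  grey.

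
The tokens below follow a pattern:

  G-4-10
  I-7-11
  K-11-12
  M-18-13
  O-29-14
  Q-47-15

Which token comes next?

S-76-16

Letter: letters move forward 2 places in the alphabet; G, I, K, M, O, Q → S.
Second component: each term is the sum of the two before it, so 4, 7, 11, 18, 29, 47 → 76.
Third component goes 10, 11, 12, 13, 14, 15 → 16 (+1 each step).
Putting it together: S-76-16.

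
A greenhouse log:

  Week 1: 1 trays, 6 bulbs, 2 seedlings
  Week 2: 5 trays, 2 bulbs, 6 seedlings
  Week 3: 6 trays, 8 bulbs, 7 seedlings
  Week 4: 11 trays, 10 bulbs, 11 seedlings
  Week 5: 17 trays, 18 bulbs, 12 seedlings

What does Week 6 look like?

28 trays, 28 bulbs, 16 seedlings

Trays goes 1, 5, 6, 11, 17 → 28 (each term is the sum of the two before it).
For the bulbs, each term is the sum of the two before it: 6, 2, 8, 10, 18 → 28.
Seedlings: alternating steps +4, +1, +4, +1, …; 2, 6, 7, 11, 12 → 16.
So the next row is 28 trays, 28 bulbs, 16 seedlings.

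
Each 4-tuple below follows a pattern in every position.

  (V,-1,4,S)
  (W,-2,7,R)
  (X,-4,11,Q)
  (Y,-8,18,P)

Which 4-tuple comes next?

First letter: V, W, X, Y → Z (letters move forward 1 place in the alphabet).
Second coordinate: ×2 each step, so -1, -2, -4, -8 → -16.
Third coordinate: each term is the sum of the two before it, so 4, 7, 11, 18 → 29.
Second letter goes S, R, Q, P → O (letters move back 1 place in the alphabet).
Combining the parts gives (Z,-16,29,O).

(Z,-16,29,O)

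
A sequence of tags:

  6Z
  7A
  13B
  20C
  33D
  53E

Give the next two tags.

86F, 139G

First component goes 6, 7, 13, 20, 33, 53 → 86 → 139 (each term is the sum of the two before it).
Letter goes Z, A, B, C, D, E → F → G (letters move forward 1 place in the alphabet, wrapping Z→A).
So the next two tags are 86F and 139G.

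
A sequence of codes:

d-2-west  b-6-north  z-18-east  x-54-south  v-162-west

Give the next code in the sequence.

t-486-north

Letter — letters move back 2 places in the alphabet, wrapping A→Z: d, b, z, x, v → t.
Second component goes 2, 6, 18, 54, 162 → 486 (×3 each step).
Direction: repeats west → north → east → south, so west, north, east, south, west → north.
Putting it together: t-486-north.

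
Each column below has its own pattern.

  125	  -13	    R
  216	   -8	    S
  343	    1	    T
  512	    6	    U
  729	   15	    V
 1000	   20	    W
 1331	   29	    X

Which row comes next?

First component — perfect cubes: 5³, 6³, 7³, …: 125, 216, 343, 512, 729, 1000, 1331 → 1728.
For the second component, alternating steps +5, +9, +5, +9, …: -13, -8, 1, 6, 15, 20, 29 → 34.
Letter goes R, S, T, U, V, W, X → Y (letters move forward 1 place in the alphabet).
Putting it together: 1728  34  Y.

1728  34  Y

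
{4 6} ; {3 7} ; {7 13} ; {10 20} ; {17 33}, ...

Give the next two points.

{27 53}, {44 86}

For the first slot, each term is the sum of the two before it: 4, 3, 7, 10, 17 → 27 → 44.
Second slot goes 6, 7, 13, 20, 33 → 53 → 86 (each term is the sum of the two before it).
Putting the parts together: {27 53} and then {44 86}.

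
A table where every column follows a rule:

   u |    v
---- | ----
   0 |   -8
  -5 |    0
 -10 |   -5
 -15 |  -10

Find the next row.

Column u: −5 each step; 0, -5, -10, -15 → -20.
Column v: always the previous value of the column u, so -8, 0, -5, -10 → -15.
Putting it together: -20  -15.

-20  -15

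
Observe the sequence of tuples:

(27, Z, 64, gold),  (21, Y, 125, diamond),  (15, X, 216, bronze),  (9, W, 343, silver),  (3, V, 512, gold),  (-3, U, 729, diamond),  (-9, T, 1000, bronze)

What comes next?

First coordinate: −6 each step; 27, 21, 15, 9, 3, -3, -9 → -15.
For the letter, letters move back 1 place in the alphabet: Z, Y, X, W, V, U, T → S.
Third coordinate — perfect cubes: 4³, 5³, 6³, …: 64, 125, 216, 343, 512, 729, 1000 → 1331.
Rank — repeats gold → diamond → bronze → silver: gold, diamond, bronze, silver, gold, diamond, bronze → silver.
Combining the parts gives (-15, S, 1331, silver).

(-15, S, 1331, silver)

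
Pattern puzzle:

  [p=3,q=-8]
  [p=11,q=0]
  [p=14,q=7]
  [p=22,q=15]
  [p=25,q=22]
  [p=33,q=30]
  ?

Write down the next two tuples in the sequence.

P: 3, 11, 14, 22, 25, 33 → 36 → 44 (alternating steps +8, +3, +8, +3, …).
Q: -8, 0, 7, 15, 22, 30 → 37 → 45 (alternating steps +8, +7, +8, +7, …).
So the next two tuples are [p=36,q=37] and [p=44,q=45].

[p=36,q=37], [p=44,q=45]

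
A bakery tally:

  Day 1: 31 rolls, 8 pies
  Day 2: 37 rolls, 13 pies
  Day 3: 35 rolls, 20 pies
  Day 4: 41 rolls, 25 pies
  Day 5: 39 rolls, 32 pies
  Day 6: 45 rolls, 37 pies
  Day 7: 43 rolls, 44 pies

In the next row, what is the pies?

For the pies, alternating steps +5, +7, +5, +7, …: 8, 13, 20, 25, 32, 37, 44 → 49.

49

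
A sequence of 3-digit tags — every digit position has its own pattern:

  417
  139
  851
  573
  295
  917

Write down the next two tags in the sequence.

639 then 351

For the first digit, −3 each step, mod 10: 4, 1, 8, 5, 2, 9 → 6 → 3.
Second digit: +2 each step, mod 10, so 1, 3, 5, 7, 9, 1 → 3 → 5.
Third digit — +2 each step, mod 10: 7, 9, 1, 3, 5, 7 → 9 → 1.
Putting the parts together: 639 and then 351.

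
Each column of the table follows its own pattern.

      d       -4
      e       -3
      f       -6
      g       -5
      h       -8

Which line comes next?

Letter: d, e, f, g, h → i (letters move forward 1 place in the alphabet).
Second component: -4, -3, -6, -5, -8 → -7 (alternating steps +1, −3, +1, −3, …).
So the next line is i  -7.

i  -7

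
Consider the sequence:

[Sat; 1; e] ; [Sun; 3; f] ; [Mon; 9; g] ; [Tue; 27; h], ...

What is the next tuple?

For the day, runs through the weekdays Mon→Sun: Sat, Sun, Mon, Tue → Wed.
Second entry: 1, 3, 9, 27 → 81 (×3 each step).
Letter: letters move forward 1 place in the alphabet, so e, f, g, h → i.
Combining the parts gives [Wed; 81; i].

[Wed; 81; i]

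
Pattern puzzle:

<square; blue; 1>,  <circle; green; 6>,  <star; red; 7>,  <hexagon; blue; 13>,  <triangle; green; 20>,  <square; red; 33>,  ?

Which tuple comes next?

For the shape, repeats square → circle → star → hexagon → triangle: square, circle, star, hexagon, triangle, square → circle.
For the colour, repeats blue → green → red: blue, green, red, blue, green, red → blue.
Third entry: 1, 6, 7, 13, 20, 33 → 53 (each term is the sum of the two before it).
Combining the parts gives <circle; blue; 53>.

<circle; blue; 53>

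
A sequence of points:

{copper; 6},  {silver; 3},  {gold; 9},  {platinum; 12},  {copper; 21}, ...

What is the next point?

Metal goes copper, silver, gold, platinum, copper → silver (repeats copper → silver → gold → platinum).
Second component — each term is the sum of the two before it: 6, 3, 9, 12, 21 → 33.
So the next point is {silver; 33}.

{silver; 33}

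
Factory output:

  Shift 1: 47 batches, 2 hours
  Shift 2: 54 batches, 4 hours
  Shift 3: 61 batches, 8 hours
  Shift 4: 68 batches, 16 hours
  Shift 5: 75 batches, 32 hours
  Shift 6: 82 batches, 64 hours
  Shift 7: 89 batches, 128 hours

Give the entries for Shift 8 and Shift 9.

Batches goes 47, 54, 61, 68, 75, 82, 89 → 96 → 103 (+7 each step).
Hours — ×2 each step: 2, 4, 8, 16, 32, 64, 128 → 256 → 512.
So the next two records are 96 batches, 256 hours and 103 batches, 512 hours.

96 batches, 256 hours; 103 batches, 512 hours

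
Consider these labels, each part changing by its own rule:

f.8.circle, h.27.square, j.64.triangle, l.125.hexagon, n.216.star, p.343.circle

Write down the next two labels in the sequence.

Letter — letters move forward 2 places in the alphabet: f, h, j, l, n, p → r → t.
Second component: perfect cubes: 2³, 3³, 4³, …; 8, 27, 64, 125, 216, 343 → 512 → 729.
Shape goes circle, square, triangle, hexagon, star, circle → square → triangle (repeats circle → square → triangle → hexagon → star).
So the next two labels are r.512.square and t.729.triangle.

r.512.square then t.729.triangle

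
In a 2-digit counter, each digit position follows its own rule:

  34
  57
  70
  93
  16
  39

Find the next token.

52

First digit: +2 each step, mod 10; 3, 5, 7, 9, 1, 3 → 5.
Second digit: +3 each step, mod 10; 4, 7, 0, 3, 6, 9 → 2.
So the next token is 52.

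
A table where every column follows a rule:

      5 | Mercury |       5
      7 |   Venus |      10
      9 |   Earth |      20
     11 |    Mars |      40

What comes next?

13  Jupiter  80

First component — +2 each step: 5, 7, 9, 11 → 13.
Planet: runs through the planets Mercury→Neptune; Mercury, Venus, Earth, Mars → Jupiter.
Third component — ×2 each step: 5, 10, 20, 40 → 80.
Putting it together: 13  Jupiter  80.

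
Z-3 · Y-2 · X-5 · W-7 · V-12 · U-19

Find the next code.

Letter: letters move back 1 place in the alphabet, so Z, Y, X, W, V, U → T.
Second component goes 3, 2, 5, 7, 12, 19 → 31 (each term is the sum of the two before it).
Putting it together: T-31.

T-31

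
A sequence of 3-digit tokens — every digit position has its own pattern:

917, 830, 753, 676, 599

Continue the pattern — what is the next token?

For the first digit, −1 each step, mod 10: 9, 8, 7, 6, 5 → 4.
Second digit goes 1, 3, 5, 7, 9 → 1 (+2 each step, mod 10).
Third digit — +3 each step, mod 10: 7, 0, 3, 6, 9 → 2.
Putting it together: 412.

412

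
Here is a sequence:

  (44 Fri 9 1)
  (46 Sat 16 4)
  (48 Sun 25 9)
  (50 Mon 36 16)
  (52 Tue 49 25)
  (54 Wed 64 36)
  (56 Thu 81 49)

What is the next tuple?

(58 Fri 100 64)

First slot: +2 each step; 44, 46, 48, 50, 52, 54, 56 → 58.
For the day, runs through the weekdays Mon→Sun: Fri, Sat, Sun, Mon, Tue, Wed, Thu → Fri.
Third slot goes 9, 16, 25, 36, 49, 64, 81 → 100 (perfect squares: 3², 4², 5², …).
Fourth slot: perfect squares: 1², 2², 3², …, so 1, 4, 9, 16, 25, 36, 49 → 64.
Putting it together: (58 Fri 100 64).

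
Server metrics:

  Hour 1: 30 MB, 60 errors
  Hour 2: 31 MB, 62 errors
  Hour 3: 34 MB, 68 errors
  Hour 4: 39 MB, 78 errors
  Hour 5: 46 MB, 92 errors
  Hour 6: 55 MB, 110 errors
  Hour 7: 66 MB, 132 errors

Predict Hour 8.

MB goes 30, 31, 34, 39, 46, 55, 66 → 79 (differences are 1, 3, 5, … (increasing by 2 each time)).
Errors: 60, 62, 68, 78, 92, 110, 132 → 158 (always 2 × the MB).
Combining the parts gives 79 MB, 158 errors.

79 MB, 158 errors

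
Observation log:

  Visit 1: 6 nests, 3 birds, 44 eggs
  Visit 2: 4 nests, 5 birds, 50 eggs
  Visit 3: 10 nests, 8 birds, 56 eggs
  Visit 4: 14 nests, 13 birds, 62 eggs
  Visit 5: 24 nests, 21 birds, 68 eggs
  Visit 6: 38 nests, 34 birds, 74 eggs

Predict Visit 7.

Nests goes 6, 4, 10, 14, 24, 38 → 62 (each term is the sum of the two before it).
Birds: each term is the sum of the two before it; 3, 5, 8, 13, 21, 34 → 55.
Eggs: +6 each step, so 44, 50, 56, 62, 68, 74 → 80.
Putting it together: 62 nests, 55 birds, 80 eggs.

62 nests, 55 birds, 80 eggs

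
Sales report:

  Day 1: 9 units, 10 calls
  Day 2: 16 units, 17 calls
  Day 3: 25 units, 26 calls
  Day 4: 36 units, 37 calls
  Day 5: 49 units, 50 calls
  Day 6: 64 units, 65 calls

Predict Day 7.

Units: 9, 16, 25, 36, 49, 64 → 81 (perfect squares: 3², 4², 5², …).
Calls: 10, 17, 26, 37, 50, 65 → 82 (always 1 more than the units).
So the next row is 81 units, 82 calls.

81 units, 82 calls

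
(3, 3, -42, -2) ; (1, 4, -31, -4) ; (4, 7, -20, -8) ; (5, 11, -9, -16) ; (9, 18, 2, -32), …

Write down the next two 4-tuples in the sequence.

First coordinate: each term is the sum of the two before it; 3, 1, 4, 5, 9 → 14 → 23.
Second coordinate: 3, 4, 7, 11, 18 → 29 → 47 (each term is the sum of the two before it).
Third coordinate: +11 each step, so -42, -31, -20, -9, 2 → 13 → 24.
Fourth coordinate goes -2, -4, -8, -16, -32 → -64 → -128 (×2 each step).
So the next two 4-tuples are (14, 29, 13, -64) and (23, 47, 24, -128).

(14, 29, 13, -64), (23, 47, 24, -128)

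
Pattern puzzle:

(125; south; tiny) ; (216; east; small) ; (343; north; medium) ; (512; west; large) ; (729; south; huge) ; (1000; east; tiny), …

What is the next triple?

(1331; north; small)

First entry: perfect cubes: 5³, 6³, 7³, …, so 125, 216, 343, 512, 729, 1000 → 1331.
Direction: repeats south → east → north → west; south, east, north, west, south, east → north.
Size: repeats tiny → small → medium → large → huge; tiny, small, medium, large, huge, tiny → small.
So the next triple is (1331; north; small).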